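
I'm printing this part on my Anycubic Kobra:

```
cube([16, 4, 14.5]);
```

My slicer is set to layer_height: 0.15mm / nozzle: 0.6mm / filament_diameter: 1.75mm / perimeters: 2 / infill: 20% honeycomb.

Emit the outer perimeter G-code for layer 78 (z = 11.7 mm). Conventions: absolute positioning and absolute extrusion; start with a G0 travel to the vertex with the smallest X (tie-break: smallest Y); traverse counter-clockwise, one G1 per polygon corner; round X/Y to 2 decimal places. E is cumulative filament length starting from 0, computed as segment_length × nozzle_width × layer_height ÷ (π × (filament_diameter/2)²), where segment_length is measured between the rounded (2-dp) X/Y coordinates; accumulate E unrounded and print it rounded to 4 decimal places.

G0 X0.00 Y0.00 Z11.70
G1 X16.00 Y0.00 E0.5987
G1 X16.00 Y4.00 E0.7484
G1 X0.00 Y4.00 E1.3470
G1 X0.00 Y0.00 E1.4967

At z = 11.7 mm: the cube is present — its section is the full 16×4 rectangle. The outline is a single polygon with 4 vertices. Extrusion per mm of travel: 0.6 × 0.15 / (π × 0.875²) = 0.037418. Accumulating E over each segment gives final E = 1.4967.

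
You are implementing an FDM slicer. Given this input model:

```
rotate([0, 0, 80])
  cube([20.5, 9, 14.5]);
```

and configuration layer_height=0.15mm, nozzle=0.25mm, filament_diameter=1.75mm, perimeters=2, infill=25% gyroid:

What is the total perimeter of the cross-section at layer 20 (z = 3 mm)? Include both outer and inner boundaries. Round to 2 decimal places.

59.00 mm

At z = 3 mm: the cube is present — its section is the full 20.5×9 rectangle (perimeter 59.00 mm); (whole slice rotated 80° about Z — lengths, areas and connectivity unchanged). Overall, the cross-section is a single solid region. Total boundary length (outer) = 59.00 mm.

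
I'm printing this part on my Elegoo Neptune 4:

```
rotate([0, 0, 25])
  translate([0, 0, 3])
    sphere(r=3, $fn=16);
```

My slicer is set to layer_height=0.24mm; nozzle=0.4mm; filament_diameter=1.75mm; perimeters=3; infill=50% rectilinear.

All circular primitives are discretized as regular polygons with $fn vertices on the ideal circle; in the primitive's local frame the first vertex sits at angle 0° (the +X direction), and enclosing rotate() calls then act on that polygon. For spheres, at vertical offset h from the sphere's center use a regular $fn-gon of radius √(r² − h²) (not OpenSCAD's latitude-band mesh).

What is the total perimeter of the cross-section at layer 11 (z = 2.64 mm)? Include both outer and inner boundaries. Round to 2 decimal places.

18.59 mm

At z = 2.64 mm: the sphere: section is a regular 16-gon, circumradius = √(r²−h²) = √(3²−0.36²) = 2.978 (perimeter = 2·16·2.978·sin(180°/16) = 18.59 mm); (whole slice rotated 25° about Z — lengths, areas and connectivity unchanged). Overall, the cross-section is a single solid region. Total boundary length (outer) = 18.59 mm.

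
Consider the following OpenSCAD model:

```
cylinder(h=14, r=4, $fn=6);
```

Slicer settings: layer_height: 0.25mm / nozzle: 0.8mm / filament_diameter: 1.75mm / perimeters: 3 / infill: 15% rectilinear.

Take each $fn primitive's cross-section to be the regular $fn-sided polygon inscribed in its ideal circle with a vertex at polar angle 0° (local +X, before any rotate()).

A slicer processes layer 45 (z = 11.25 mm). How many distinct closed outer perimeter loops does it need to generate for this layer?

At z = 11.25 mm: the cylinder: section is a regular 6-gon, circumradius r=4. The result has 1 disconnected region.

1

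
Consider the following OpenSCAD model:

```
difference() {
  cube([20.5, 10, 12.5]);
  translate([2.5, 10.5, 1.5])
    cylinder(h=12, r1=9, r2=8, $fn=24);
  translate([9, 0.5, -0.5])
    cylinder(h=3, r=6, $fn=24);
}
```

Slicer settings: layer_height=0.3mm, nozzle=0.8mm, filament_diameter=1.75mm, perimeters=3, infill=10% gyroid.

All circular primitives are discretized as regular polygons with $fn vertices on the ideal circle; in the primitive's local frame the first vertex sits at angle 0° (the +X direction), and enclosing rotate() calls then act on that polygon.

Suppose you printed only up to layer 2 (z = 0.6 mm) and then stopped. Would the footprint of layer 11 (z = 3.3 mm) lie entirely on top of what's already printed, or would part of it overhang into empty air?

Compare the two slices. At z = 0.6: the cube is present — its section is the full 20.5×10 rectangle (area 205.00 mm²); the cone at (2.5, 10.5) is not intersected at this z (z outside [1.5, 13.5]); the cylinder at (9, 0.5): section is a regular 24-gon, circumradius r=6 (area = (24/2)·6.000²·sin(360°/24) = 111.81 mm²); Subtracting the remaining from the first: starting from the 20.5×10 cube (205.00 mm²), the r=6 cylinder at (9, 0.5) partially overlaps it — only the 61.87 mm² overlap (of its 111.81 mm²) is removed, clipping the outline — area = 143.13 mm². At z = 3.3: the 20.5×10 cube contributes its full rectangle (area 205.00 mm²); the cone at (2.5, 10.5): at t=0.150 of its height the radius interpolates to r₁+(r₂−r₁)t = 8.850, giving a regular 24-gon of that circumradius (area = (24/2)·8.850²·sin(360°/24) = 243.26 mm²); the cylinder at (9, 0.5) is absent (z outside [-0.5, 2.5]); After the difference (first − rest): starting from the 20.5×10 cube (205.00 mm²), the cone at (2.5, 10.5) partially overlaps it — only the 76.86 mm² overlap (of its 243.26 mm²) is removed, clipping the outline — area = 128.14 mm². Checking containment: at z = 3.3 the cross-section extends beyond the z = 0.6 cross-section by about 45.46 mm².

part overhangs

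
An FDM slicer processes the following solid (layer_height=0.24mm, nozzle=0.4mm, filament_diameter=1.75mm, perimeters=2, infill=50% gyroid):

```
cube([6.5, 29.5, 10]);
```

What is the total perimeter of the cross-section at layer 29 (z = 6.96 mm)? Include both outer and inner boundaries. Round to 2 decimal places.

At z = 6.96 mm: the cube is present — its section is the full 6.5×29.5 rectangle (perimeter 72.00 mm). Overall, the cross-section is a single solid region. Total boundary length (outer) = 72.00 mm.

72.00 mm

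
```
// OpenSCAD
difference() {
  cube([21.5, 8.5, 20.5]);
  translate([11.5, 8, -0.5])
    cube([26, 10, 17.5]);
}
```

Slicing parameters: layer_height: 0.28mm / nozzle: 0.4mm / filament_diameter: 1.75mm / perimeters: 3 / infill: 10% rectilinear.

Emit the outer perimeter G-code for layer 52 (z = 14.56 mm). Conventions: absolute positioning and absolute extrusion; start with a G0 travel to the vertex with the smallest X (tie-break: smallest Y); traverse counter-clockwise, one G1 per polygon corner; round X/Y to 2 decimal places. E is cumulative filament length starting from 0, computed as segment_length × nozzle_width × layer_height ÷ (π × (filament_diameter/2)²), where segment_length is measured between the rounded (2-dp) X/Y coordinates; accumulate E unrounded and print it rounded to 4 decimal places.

G0 X0.00 Y0.00 Z14.56
G1 X21.50 Y0.00 E1.0011
G1 X21.50 Y8.00 E1.3736
G1 X11.50 Y8.00 E1.8393
G1 X11.50 Y8.50 E1.8626
G1 X0.00 Y8.50 E2.3981
G1 X0.00 Y0.00 E2.7939

At z = 14.56 mm: the 21.5×8.5 cube contributes its full rectangle; the cube at (11.5, 8) is present — its section is the full 26×10 rectangle; Taking the first minus the rest: starting from the 21.5×8.5 cube, the 26×10 cube at (11.5, 8) partially overlaps it — only the 5.00 mm² overlap (of its 260.00 mm²) is removed, clipping the outline — 1 connected region. The outline is a single polygon with 6 vertices. Extrusion per mm of travel: 0.4 × 0.28 / (π × 0.875²) = 0.046564. Accumulating E over each segment gives final E = 2.7939.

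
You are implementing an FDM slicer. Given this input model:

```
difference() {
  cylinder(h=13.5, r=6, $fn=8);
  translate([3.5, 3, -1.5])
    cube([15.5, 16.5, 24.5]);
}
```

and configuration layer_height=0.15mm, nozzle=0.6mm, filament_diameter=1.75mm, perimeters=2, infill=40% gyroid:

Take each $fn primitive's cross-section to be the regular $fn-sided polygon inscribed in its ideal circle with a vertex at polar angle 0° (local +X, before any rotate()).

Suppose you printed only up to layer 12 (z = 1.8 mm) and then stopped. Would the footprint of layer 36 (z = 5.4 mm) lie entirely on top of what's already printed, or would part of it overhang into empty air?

entirely on top

Compare the two slices. At z = 1.8: the cylinder: section is a regular 8-gon, circumradius r=6 (area = (8/2)·6.000²·sin(360°/8) = 101.82 mm²); the cube at (3.5, 3) is present — its section is the full 15.5×16.5 rectangle (area 255.75 mm²); Taking the first minus the rest: starting from the r=6 cylinder (101.82 mm²), the 15.5×16.5 cube at (3.5, 3) partially overlaps it — only the 1.36 mm² overlap (of its 255.75 mm²) is removed, clipping the outline — area = 100.47 mm². At z = 5.4: the r=6 cylinder gives a regular 8-gon of circumradius 6 (constant along its height) (area = (8/2)·6.000²·sin(360°/8) = 101.82 mm²); the cube at (3.5, 3) is present — its section is the full 15.5×16.5 rectangle (area 255.75 mm²); After the difference (first − rest): starting from the r=6 cylinder (101.82 mm²), the 15.5×16.5 cube at (3.5, 3) partially overlaps it — only the 1.36 mm² overlap (of its 255.75 mm²) is removed, clipping the outline — area = 100.47 mm². Checking containment: the cross-section at z = 5.4 is a subset of the cross-section at z = 1.8.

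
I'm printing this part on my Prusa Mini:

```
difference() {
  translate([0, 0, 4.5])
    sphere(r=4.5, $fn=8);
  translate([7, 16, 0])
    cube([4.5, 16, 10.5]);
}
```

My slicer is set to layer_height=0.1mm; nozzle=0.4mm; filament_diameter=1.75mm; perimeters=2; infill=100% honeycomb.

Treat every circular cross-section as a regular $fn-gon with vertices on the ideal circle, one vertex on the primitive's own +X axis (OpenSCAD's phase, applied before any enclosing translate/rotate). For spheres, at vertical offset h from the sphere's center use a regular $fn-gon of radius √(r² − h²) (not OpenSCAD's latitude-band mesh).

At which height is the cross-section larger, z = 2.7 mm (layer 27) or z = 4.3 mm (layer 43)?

layer 43 (z = 4.3 mm)

Layer 27 (z = 2.7): the r=4.5 sphere contributes a regular 8-gon of circumradius √(4.5²−1.8²) = 4.124 (area = (8/2)·4.124²·sin(360°/8) = 48.11 mm²); the cube at (7, 16) is present — its section is the full 4.5×16 rectangle (area 72.00 mm²); Taking the first minus the rest: starting from the r=4.5 sphere (48.11 mm²), the 4.5×16 cube at (7, 16) misses the remaining region (no effect) — area = 48.11 mm². So its area = 48.11 mm². Layer 43 (z = 4.3): the sphere: section is a regular 8-gon, circumradius = √(r²−h²) = √(4.5²−0.2²) = 4.496 (area = (8/2)·4.496²·sin(360°/8) = 57.16 mm²); the 4.5×16 cube at (7, 16) contributes its full rectangle (area 72.00 mm²); After the difference (first − rest): starting from the r=4.5 sphere (57.16 mm²), the 4.5×16 cube at (7, 16) misses the remaining region (no effect) — area = 57.16 mm². So its area = 57.16 mm². Layer 43 is larger (57.16 vs 48.11 mm²).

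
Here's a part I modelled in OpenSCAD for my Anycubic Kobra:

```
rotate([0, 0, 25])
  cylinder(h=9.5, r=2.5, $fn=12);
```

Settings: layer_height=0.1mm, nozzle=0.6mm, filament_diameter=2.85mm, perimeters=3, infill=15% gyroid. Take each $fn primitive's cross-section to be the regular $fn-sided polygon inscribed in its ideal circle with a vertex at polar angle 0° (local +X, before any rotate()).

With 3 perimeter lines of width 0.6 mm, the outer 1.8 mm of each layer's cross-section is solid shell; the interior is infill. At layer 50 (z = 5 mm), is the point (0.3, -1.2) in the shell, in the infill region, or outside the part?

At z = 5 mm: the r=2.5 cylinder contributes a regular 12-gon of circumradius 2.5; (whole slice rotated 25° about Z — lengths, areas and connectivity unchanged). Overall, the cross-section is a single solid region. Undo the 25° rotation: the query point maps to (-0.235, -1.214) in the un-rotated model frame. The nearest boundary edge runs (-1.25, -2.17)→(-0.00, -2.50); distance from the point to it = 1.18 mm. The point is inside the cross-section, 1.18 mm from the nearest boundary — within the 1.8 mm shell band (3 × 0.6).

shell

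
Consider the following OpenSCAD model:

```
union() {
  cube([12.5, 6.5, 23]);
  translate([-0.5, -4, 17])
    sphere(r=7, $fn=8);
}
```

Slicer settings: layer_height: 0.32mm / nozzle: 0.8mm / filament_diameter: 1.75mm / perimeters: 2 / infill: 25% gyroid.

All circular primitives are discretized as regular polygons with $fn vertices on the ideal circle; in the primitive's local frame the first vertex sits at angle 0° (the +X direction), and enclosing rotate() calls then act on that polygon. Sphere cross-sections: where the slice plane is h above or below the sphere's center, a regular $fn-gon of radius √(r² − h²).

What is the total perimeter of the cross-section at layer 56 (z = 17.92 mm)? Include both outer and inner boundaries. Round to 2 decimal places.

67.22 mm

At z = 17.92 mm: the cube (footprint 12.5×6.5) is included at this height (perimeter 38.00 mm); the r=7 sphere at (-0.5, -4) contributes a regular 8-gon of circumradius √(7²−0.92²) = 6.939 (perimeter = 2·8·6.939·sin(180°/8) = 42.49 mm); Merging all regions: the regions partially overlap (shared area 8.19 mm²), so the edge portions inside another operand are dropped and the merged outline is re-measured after clipping — boundary = 67.22 mm. Overall, the cross-section is a single solid region. Total boundary length (outer) = 67.22 mm.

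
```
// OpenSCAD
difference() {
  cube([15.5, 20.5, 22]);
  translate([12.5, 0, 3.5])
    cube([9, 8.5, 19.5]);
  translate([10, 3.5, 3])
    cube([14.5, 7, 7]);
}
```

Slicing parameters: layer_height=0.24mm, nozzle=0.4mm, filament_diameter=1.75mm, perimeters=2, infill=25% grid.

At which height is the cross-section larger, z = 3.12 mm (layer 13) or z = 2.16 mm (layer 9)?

Layer 13 (z = 3.12): the cube (footprint 15.5×20.5) is included at this height (area 317.75 mm²); the cube at (12.5, 0) is absent (z outside [3.5, 23]); the cube at (10, 3.5) is present — its section is the full 14.5×7 rectangle (area 101.50 mm²); Taking the first minus the rest: starting from the 15.5×20.5 cube (317.75 mm²), the 14.5×7 cube at (10, 3.5) partially overlaps it — only the 38.50 mm² overlap (of its 101.50 mm²) is removed, clipping the outline — area = 279.25 mm². So its area = 279.25 mm². Layer 9 (z = 2.16): the cube is present — its section is the full 15.5×20.5 rectangle (area 317.75 mm²); the cube at (12.5, 0) does not reach this height (z outside [3.5, 23]); the cube at (10, 3.5) does not reach this height (z outside [3, 10]); Taking the first minus the rest: none of the subtracted shapes is present at this height, so the 15.5×20.5 cube is unchanged — area = 317.75 mm². So its area = 317.75 mm². Layer 9 is larger (317.75 vs 279.25 mm²).

layer 9 (z = 2.16 mm)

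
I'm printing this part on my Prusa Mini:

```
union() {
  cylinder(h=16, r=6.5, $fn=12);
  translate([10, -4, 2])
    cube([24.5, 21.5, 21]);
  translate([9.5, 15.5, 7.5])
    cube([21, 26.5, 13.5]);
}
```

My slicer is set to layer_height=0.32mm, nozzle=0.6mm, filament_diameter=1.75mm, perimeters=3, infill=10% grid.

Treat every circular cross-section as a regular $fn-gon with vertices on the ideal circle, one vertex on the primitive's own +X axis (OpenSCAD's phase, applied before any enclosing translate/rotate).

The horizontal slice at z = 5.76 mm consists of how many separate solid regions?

2

At z = 5.76 mm: the cylinder: section is a regular 12-gon, circumradius r=6.5; the cube at (10, -4) is present — its section is the full 24.5×21.5 rectangle; the cube at (9.5, 15.5) is not intersected at this z (z outside [7.5, 21]); Taking the union: the 2 present regions are separate (no shared area or edge), so areas and boundary lengths simply add and each stays a separate island — 2 connected regions. The result has 2 disconnected regions.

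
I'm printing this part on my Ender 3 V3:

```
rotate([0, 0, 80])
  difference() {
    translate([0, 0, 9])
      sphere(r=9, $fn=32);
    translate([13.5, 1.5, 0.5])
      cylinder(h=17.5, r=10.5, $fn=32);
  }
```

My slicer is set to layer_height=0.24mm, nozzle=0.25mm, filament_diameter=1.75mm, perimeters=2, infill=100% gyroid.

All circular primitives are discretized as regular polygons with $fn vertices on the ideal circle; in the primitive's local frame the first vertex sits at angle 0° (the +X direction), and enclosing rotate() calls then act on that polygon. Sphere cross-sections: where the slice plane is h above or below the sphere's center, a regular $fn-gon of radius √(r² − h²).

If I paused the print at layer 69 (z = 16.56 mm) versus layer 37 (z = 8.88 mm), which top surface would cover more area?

Layer 69 (z = 16.56): the r=9 sphere contributes a regular 32-gon of circumradius √(9²−7.56²) = 4.883 (area = (32/2)·4.883²·sin(360°/32) = 74.44 mm²); the cylinder at (13.5, 1.5): section is a regular 32-gon, circumradius r=10.5 (area = (32/2)·10.500²·sin(360°/32) = 344.14 mm²); After the difference (first − rest): starting from the r=9 sphere (74.44 mm²), the r=10.5 cylinder at (13.5, 1.5) partially overlaps it — only the 7.74 mm² overlap (of its 344.14 mm²) is removed, clipping the outline — area = 66.69 mm²; (whole slice rotated 80° about Z — lengths, areas and connectivity unchanged). So its area = 66.69 mm². Layer 37 (z = 8.88): the r=9 sphere slices to a regular 32-gon of circumradius 8.999 (√(r²−h²) with h=0.12 from center) (area = (32/2)·8.999²·sin(360°/32) = 252.79 mm²); the r=10.5 cylinder at (13.5, 1.5) gives a regular 32-gon of circumradius 10.5 (constant along its height) (area = (32/2)·10.500²·sin(360°/32) = 344.14 mm²); Subtracting the remaining from the first: starting from the r=9 sphere (252.79 mm²), the r=10.5 cylinder at (13.5, 1.5) partially overlaps it — only the 55.89 mm² overlap (of its 344.14 mm²) is removed, clipping the outline — area = 196.91 mm²; (whole slice rotated 80° about Z — lengths, areas and connectivity unchanged). So its area = 196.91 mm². Layer 37 is larger (196.91 vs 66.69 mm²).

layer 37 (z = 8.88 mm)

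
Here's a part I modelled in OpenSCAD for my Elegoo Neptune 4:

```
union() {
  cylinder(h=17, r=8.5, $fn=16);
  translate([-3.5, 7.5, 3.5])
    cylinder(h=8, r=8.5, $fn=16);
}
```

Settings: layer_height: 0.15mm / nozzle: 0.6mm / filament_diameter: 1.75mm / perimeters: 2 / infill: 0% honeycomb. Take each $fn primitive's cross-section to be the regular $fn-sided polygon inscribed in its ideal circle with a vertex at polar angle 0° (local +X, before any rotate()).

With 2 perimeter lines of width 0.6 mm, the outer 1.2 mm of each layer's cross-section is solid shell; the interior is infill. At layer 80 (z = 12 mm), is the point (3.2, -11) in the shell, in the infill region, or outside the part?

outside

At z = 12 mm: the r=8.5 cylinder gives a regular 16-gon of circumradius 8.5 (constant along its height); the cylinder at (-3.5, 7.5) is not intersected at this z (z outside [3.5, 11.5]); Merging all regions: only the r=8.5 cylinder is present, so the union is just that shape — 1 connected region. Overall, the cross-section is a single solid region. The nearest boundary edge runs (-0.00, -8.50)→(3.25, -7.85); distance from the point to it = 3.08 mm. The point is not inside any of the regions above, so it lies outside the cross-section (3.08 mm from the nearest boundary).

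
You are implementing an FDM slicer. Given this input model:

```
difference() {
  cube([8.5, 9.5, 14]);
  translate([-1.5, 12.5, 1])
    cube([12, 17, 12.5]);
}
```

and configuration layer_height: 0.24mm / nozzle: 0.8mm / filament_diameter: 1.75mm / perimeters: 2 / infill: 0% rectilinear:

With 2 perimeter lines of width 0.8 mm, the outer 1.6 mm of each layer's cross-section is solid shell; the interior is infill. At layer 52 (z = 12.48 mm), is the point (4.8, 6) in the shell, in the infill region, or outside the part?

At z = 12.48 mm: the cube is present — its section is the full 8.5×9.5 rectangle; the 12×17 cube at (-1.5, 12.5) contributes its full rectangle; Taking the first minus the rest: starting from the 8.5×9.5 cube, the 12×17 cube at (-1.5, 12.5) misses the remaining region (no effect) — 1 connected region. Overall, the cross-section is a single solid region. The nearest boundary edge runs (0.00, 9.50)→(8.50, 9.50); distance from the point to it = 3.50 mm. The point is inside the cross-section and 3.50 mm from the nearest boundary — more than the 1.6 mm shell width (2 × 0.8), so it's in the infill interior.

infill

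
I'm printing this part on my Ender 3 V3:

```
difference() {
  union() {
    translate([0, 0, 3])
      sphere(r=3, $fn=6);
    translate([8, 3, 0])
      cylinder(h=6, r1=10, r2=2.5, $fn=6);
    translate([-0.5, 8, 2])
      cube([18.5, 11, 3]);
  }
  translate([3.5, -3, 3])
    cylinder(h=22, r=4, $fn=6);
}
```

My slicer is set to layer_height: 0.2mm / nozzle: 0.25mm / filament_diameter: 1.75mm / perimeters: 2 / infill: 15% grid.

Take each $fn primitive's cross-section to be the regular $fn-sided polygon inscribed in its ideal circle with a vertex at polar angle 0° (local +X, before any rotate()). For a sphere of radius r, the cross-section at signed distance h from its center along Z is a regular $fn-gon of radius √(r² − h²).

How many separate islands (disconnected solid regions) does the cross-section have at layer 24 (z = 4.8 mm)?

3

At z = 4.8 mm: the sphere: section is a regular 6-gon, circumradius = √(r²−h²) = √(3²−1.8²) = 2.400; the cone at (8, 3): at t=0.800 of its height the radius interpolates to r₁+(r₂−r₁)t = 4.000, giving a regular 6-gon of that circumradius; the cube at (-0.5, 8) (footprint 18.5×11) is included at this height; Taking the union: the 3 present regions are separate (no shared area or edge), so areas and boundary lengths simply add and each stays a separate island — 3 connected regions; the r=4 cylinder at (3.5, -3) contributes a regular 6-gon of circumradius 4; Subtracting the remaining from the first: starting from the result so far, the r=4 cylinder at (3.5, -3) partially overlaps it — only the 2.88 mm² overlap (of its 41.57 mm²) is removed, clipping the outline — 3 connected regions. Overall, the cross-section has 3 separate islands. Island count = 3.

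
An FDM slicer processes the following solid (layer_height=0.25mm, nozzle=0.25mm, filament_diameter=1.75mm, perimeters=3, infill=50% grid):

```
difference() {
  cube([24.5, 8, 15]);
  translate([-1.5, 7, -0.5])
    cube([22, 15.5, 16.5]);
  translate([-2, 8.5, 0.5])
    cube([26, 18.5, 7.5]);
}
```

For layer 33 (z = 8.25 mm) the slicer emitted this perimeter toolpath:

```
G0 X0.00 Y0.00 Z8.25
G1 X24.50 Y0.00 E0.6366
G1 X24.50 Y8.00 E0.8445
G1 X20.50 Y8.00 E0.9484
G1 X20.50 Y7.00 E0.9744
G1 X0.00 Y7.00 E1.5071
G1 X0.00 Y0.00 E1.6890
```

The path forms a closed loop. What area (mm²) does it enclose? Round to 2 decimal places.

Apply the shoelace formula to the sequence of (X, Y) vertices; enclosed area = 175.50 mm².

175.50 mm²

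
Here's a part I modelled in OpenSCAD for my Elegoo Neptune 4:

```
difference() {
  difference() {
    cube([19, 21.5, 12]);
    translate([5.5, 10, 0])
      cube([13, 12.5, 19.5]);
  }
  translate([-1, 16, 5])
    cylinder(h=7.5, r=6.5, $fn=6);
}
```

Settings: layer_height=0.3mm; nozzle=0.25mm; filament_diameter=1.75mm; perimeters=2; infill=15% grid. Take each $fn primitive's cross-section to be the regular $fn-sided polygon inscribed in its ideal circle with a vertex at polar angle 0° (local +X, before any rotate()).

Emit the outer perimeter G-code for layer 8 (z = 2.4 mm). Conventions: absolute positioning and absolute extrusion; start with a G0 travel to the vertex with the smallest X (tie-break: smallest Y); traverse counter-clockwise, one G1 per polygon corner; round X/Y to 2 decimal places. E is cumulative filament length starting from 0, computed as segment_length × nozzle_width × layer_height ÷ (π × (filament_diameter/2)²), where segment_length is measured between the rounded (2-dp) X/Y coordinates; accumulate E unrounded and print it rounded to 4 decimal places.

G0 X0.00 Y0.00 Z2.40
G1 X19.00 Y0.00 E0.5924
G1 X19.00 Y21.50 E1.2628
G1 X18.50 Y21.50 E1.2784
G1 X18.50 Y10.00 E1.6370
G1 X5.50 Y10.00 E2.0424
G1 X5.50 Y21.50 E2.4010
G1 X0.00 Y21.50 E2.5725
G1 X0.00 Y0.00 E3.2429

At z = 2.4 mm: the 19×21.5 cube contributes its full rectangle; the 13×12.5 cube at (5.5, 10) contributes its full rectangle; Taking the first minus the rest: starting from the 19×21.5 cube, the 13×12.5 cube at (5.5, 10) partially overlaps it — only the 149.50 mm² overlap (of its 162.50 mm²) is removed, clipping the outline — 1 connected region; the cylinder at (-1, 16) is absent (z outside [5, 12.5]); Subtracting the remaining from the first: none of the subtracted shapes is present at this height, so that combined region is unchanged — 1 connected region. The outline is a single polygon with 8 vertices. Extrusion per mm of travel: 0.25 × 0.3 / (π × 0.875²) = 0.031181. Accumulating E over each segment gives final E = 3.2429.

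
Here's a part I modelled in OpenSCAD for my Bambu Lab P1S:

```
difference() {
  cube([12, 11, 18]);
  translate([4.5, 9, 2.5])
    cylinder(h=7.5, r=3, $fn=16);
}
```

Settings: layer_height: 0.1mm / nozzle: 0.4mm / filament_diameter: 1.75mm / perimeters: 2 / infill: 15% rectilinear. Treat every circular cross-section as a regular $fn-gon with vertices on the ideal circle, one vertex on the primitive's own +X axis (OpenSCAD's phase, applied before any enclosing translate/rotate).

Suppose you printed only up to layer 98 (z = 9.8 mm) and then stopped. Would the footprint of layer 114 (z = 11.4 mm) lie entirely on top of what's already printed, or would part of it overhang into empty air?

part overhangs

Compare the two slices. At z = 9.8: the 12×11 cube contributes its full rectangle (area 132.00 mm²); the r=3 cylinder at (4.5, 9) gives a regular 16-gon of circumradius 3 (constant along its height) (area = (16/2)·3.000²·sin(360°/16) = 27.55 mm²); Subtracting the remaining from the first: starting from the 12×11 cube (132.00 mm²), the r=3 cylinder at (4.5, 9) partially overlaps it — only the 24.64 mm² overlap (of its 27.55 mm²) is removed, clipping the outline — area = 107.36 mm². At z = 11.4: the cube is present — its section is the full 12×11 rectangle (area 132.00 mm²); the cylinder at (4.5, 9) is absent (z outside [2.5, 10]); Taking the first minus the rest: none of the subtracted shapes is present at this height, so the 12×11 cube is unchanged — area = 132.00 mm². Checking containment: at z = 11.4 the cross-section extends beyond the z = 9.8 cross-section by about 24.64 mm².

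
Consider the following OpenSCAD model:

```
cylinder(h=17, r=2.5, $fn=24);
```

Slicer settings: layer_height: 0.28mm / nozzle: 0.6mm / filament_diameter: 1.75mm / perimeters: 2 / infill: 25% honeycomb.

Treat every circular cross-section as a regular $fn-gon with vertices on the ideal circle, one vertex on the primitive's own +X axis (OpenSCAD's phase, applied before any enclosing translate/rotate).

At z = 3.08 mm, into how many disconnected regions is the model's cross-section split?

At z = 3.08 mm: the r=2.5 cylinder gives a regular 24-gon of circumradius 2.5 (constant along its height). The result has 1 disconnected region.

1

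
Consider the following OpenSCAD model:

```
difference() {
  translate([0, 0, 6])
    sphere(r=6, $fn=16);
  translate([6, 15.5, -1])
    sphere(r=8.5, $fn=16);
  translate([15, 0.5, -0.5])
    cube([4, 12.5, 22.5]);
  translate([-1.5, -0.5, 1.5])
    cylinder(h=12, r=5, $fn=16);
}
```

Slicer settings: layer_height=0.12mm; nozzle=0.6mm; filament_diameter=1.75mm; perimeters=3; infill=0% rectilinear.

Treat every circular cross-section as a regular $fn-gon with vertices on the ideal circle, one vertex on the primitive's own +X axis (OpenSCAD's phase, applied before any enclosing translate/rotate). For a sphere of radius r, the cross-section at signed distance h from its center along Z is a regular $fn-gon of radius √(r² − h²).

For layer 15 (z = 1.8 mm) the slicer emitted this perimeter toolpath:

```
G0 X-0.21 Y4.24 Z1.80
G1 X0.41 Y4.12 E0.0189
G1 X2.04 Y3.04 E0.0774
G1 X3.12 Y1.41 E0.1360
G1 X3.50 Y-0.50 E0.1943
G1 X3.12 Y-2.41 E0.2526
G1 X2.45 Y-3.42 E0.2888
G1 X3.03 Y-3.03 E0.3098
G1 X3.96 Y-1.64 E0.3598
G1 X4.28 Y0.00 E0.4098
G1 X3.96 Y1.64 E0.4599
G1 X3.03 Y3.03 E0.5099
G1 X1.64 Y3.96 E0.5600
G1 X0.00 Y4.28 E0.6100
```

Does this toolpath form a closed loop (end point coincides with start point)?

no

Start point (G0): (-0.21, 4.24). End point (last G1): the path does not return to the start — open.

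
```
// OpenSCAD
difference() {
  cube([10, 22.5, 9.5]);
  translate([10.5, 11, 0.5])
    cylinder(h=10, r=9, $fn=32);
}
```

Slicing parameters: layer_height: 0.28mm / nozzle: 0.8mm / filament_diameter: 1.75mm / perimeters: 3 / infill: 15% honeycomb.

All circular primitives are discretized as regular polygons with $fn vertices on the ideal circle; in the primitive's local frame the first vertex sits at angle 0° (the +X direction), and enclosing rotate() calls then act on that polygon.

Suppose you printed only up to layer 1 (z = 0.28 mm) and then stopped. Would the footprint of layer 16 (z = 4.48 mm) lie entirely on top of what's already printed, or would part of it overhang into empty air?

Compare the two slices. At z = 0.28: the 10×22.5 cube contributes its full rectangle (area 225.00 mm²); the cylinder at (10.5, 11) is absent (z outside [0.5, 10.5]); Taking the first minus the rest: none of the subtracted shapes is present at this height, so the 10×22.5 cube is unchanged — area = 225.00 mm². At z = 4.48: the 10×22.5 cube contributes its full rectangle (area 225.00 mm²); the r=9 cylinder at (10.5, 11) contributes a regular 32-gon of circumradius 9 (area = (32/2)·9.000²·sin(360°/32) = 252.84 mm²); Taking the first minus the rest: starting from the 10×22.5 cube (225.00 mm²), the r=9 cylinder at (10.5, 11) partially overlaps it — only the 117.44 mm² overlap (of its 252.84 mm²) is removed, clipping the outline — area = 107.56 mm². Checking containment: the cross-section at z = 4.48 is a subset of the cross-section at z = 0.28.

entirely on top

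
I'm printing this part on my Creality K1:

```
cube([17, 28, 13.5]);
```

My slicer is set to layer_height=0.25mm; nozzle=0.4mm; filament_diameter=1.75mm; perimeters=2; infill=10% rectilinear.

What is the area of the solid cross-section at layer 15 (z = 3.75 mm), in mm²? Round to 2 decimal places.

At z = 3.75 mm: the 17×28 cube contributes its full rectangle (area 476.00 mm²). Overall, the cross-section is a single solid region. Net area = 476.00 mm².

476.00 mm²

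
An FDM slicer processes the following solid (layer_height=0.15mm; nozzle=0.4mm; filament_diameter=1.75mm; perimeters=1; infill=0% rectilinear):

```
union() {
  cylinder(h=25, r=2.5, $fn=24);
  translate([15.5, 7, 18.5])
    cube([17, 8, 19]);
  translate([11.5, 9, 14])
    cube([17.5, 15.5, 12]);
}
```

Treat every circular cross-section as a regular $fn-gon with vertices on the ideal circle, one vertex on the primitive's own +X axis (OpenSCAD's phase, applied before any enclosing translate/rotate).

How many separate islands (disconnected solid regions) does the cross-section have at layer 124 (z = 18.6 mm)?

2

At z = 18.6 mm: the cylinder: section is a regular 24-gon, circumradius r=2.5; the cube at (15.5, 7) is present — its section is the full 17×8 rectangle; the cube at (11.5, 9) (footprint 17.5×15.5) is included at this height; Combining (union): the regions partially overlap (shared area 81.00 mm²), so overlapping operands fuse into one piece — 2 connected regions. Overall, the cross-section has 2 separate islands. Island count = 2.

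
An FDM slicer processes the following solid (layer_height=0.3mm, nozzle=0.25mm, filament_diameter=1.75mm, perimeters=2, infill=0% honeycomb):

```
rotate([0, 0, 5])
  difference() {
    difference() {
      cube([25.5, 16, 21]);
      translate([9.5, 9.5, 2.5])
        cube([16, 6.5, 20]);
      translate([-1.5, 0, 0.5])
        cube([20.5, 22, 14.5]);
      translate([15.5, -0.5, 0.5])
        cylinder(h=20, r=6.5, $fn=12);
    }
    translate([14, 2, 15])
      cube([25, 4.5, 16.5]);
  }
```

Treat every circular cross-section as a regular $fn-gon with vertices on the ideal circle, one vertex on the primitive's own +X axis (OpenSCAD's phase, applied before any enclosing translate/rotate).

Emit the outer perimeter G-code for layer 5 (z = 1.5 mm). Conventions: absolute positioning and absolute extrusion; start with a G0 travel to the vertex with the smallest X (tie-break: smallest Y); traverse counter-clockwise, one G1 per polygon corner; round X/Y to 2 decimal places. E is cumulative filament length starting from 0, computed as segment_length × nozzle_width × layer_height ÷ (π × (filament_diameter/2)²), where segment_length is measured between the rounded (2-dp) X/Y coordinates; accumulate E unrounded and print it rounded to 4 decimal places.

At z = 1.5 mm: the 25.5×16 cube contributes its full rectangle; the cube at (9.5, 9.5) is absent (z outside [2.5, 22.5]); the cube at (-1.5, 0) is present — its section is the full 20.5×22 rectangle; the cylinder at (15.5, -0.5): section is a regular 12-gon, circumradius r=6.5; Subtracting the remaining from the first: starting from the 25.5×16 cube, the 20.5×22 cube at (-1.5, 0) partially overlaps it — only the 304.00 mm² overlap (of its 451.00 mm²) is removed, clipping the outline; the r=6.5 cylinder at (15.5, -0.5) partially overlaps it — only the 9.14 mm² overlap (of its 126.75 mm²) is removed, clipping the outline — 1 connected region; the cube at (14, 2) is absent (z outside [15, 31.5]); Taking the first minus the rest: none of the subtracted shapes is present at this height, so that combined region is unchanged — 1 connected region; (whole slice rotated 5° about Z — lengths, areas and connectivity unchanged). The outline is a single polygon with 6 vertices. Extrusion per mm of travel: 0.25 × 0.3 / (π × 0.875²) = 0.031181. Accumulating E over each segment gives final E = 1.3445.

G0 X17.53 Y17.60 Z1.50
G1 X18.50 Y6.52 E0.3468
G1 X20.81 Y4.58 E0.4409
G1 X21.78 Y1.91 E0.5295
G1 X25.40 Y2.22 E0.6427
G1 X24.01 Y18.16 E1.1417
G1 X17.53 Y17.60 E1.3445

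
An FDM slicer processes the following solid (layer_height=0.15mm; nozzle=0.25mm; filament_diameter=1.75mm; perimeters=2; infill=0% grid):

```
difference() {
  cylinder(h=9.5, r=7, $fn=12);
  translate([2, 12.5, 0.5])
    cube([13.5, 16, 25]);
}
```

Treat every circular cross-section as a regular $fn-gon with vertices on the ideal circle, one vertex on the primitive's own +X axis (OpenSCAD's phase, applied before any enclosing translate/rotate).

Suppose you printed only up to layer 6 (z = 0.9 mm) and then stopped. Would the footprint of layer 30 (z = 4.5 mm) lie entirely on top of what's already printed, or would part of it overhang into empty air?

Compare the two slices. At z = 0.9: the r=7 cylinder gives a regular 12-gon of circumradius 7 (constant along its height) (area = (12/2)·7.000²·sin(360°/12) = 147.00 mm²); the cube at (2, 12.5) (footprint 13.5×16) is included at this height (area 216.00 mm²); After the difference (first − rest): starting from the r=7 cylinder (147.00 mm²), the 13.5×16 cube at (2, 12.5) misses the remaining region (no effect) — area = 147.00 mm². At z = 4.5: the cylinder: section is a regular 12-gon, circumradius r=7 (area = (12/2)·7.000²·sin(360°/12) = 147.00 mm²); the cube at (2, 12.5) (footprint 13.5×16) is included at this height (area 216.00 mm²); After the difference (first − rest): starting from the r=7 cylinder (147.00 mm²), the 13.5×16 cube at (2, 12.5) misses the remaining region (no effect) — area = 147.00 mm². Checking containment: the cross-section at z = 4.5 is a subset of the cross-section at z = 0.9.

entirely on top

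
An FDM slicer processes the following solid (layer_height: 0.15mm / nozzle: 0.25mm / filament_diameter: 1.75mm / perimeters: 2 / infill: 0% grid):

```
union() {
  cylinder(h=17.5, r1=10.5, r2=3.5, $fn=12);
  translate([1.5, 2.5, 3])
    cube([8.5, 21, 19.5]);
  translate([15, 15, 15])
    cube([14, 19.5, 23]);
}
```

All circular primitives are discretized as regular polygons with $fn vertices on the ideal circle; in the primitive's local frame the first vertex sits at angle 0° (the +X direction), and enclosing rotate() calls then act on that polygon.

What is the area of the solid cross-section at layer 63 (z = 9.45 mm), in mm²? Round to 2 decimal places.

302.10 mm²

At z = 9.45 mm: the cone contributes a regular 12-gon of circumradius 6.720 (interpolated between r1=10.5 and r2=3.5 at t=0.540) (area = (12/2)·6.720²·sin(360°/12) = 135.48 mm²); the cube at (1.5, 2.5) (footprint 8.5×21) is included at this height (area 178.50 mm²); the cube at (15, 15) is not intersected at this z (z outside [15, 38]); Taking the union: the regions partially overlap — summed areas 313.98 mm² minus the doubly-counted overlap 11.88 mm² gives 302.10 mm² — area = 302.10 mm². Overall, the cross-section is a single solid region. Net area = 302.10 mm².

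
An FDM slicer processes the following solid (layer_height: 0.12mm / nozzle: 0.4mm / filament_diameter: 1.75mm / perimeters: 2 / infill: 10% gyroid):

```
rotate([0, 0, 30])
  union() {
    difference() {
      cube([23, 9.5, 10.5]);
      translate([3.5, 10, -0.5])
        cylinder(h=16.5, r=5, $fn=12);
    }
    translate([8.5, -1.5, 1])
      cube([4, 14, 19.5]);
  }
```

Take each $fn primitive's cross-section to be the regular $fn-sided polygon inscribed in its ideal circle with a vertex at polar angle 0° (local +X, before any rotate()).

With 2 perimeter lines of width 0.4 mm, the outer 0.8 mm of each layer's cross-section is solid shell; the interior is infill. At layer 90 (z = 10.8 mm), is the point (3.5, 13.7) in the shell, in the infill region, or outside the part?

At z = 10.8 mm: the cube is absent (z outside [0, 10.5]); the r=5 cylinder at (3.5, 10) gives a regular 12-gon of circumradius 5 (constant along its height); Taking the first minus the rest: the first operand is absent here, so nothing remains; the 4×14 cube at (8.5, -1.5) contributes its full rectangle; Taking the union: only the 4×14 cube at (8.5, -1.5) is present, so the union is just that shape — 1 connected region; (rotated 30° about Z; rotation is an isometry so areas/perimeters/island counts are preserved). Overall, the cross-section is a single solid region. Undo the 30° rotation: the query point maps to (9.881, 10.115) in the un-rotated model frame. The nearest boundary edge runs (8.50, 12.50)→(8.50, -1.50); distance from the point to it = 1.38 mm. The point is inside the cross-section and 1.38 mm from the nearest boundary — more than the 0.8 mm shell width (2 × 0.4), so it's in the infill interior.

infill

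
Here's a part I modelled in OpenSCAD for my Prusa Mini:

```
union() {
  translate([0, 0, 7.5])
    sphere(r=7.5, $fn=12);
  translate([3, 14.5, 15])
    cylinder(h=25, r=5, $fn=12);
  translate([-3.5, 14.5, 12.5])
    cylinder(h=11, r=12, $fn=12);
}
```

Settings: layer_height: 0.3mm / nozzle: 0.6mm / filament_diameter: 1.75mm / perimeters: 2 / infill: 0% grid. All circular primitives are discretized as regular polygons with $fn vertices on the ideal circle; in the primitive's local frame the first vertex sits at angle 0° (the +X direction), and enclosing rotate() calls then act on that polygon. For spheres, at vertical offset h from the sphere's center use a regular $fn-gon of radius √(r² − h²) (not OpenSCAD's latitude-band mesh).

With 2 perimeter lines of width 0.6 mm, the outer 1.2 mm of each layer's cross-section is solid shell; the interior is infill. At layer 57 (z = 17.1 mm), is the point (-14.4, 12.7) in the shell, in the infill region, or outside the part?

At z = 17.1 mm: the sphere does not reach this height (|z−center|=9.600 > r=7.5); the cylinder at (3, 14.5): section is a regular 12-gon, circumradius r=5; the r=12 cylinder at (-3.5, 14.5) contributes a regular 12-gon of circumradius 12; Merging all regions: the r=5 cylinder at (3, 14.5) lies entirely inside the r=12 cylinder at (-3.5, 14.5), so the union is just the r=12 cylinder at (-3.5, 14.5) — 1 connected region. Overall, the cross-section is a single solid region. The nearest boundary edge runs (-13.89, 8.50)→(-15.50, 14.50); distance from the point to it = 0.60 mm. The point is inside the cross-section, 0.60 mm from the nearest boundary — within the 1.2 mm shell band (2 × 0.6).

shell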